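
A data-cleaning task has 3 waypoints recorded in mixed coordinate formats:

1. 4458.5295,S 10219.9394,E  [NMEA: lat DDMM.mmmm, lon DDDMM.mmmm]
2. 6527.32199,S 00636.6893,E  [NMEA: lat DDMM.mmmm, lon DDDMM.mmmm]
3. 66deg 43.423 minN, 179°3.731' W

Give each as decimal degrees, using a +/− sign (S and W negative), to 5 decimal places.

1. -44.97549, 102.33232
2. -65.45537, 6.61149
3. 66.72372, -179.06218

Point 1:
  φ: degrees = first 2 digits = 44, minutes = 58.5295; 44 + 58.5295/60 = 44.975492
  hemisphere S, so the sign is −
  Longitude: degrees = first 3 digits = 102, minutes = 19.9394; 102 + 19.9394/60 = 102.332323
  E → positive
Point 2:
  Latitude: split at 2 digits → 65° and 27.32199′; 65 + 27.32199/60 = 65.455367
  S ⇒ negate
  Lon: degrees = first 3 digits = 6, minutes = 36.6893; 6 + 36.6893/60 = 6.611488
  E ⇒ keep positive
Point 3:
  Latitude: 43.423′ = 0.723717°; total 66.723717
  N ⇒ keep positive
  Lon: 3.731′ = 0.062183°; total 179.062183
  W ⇒ negate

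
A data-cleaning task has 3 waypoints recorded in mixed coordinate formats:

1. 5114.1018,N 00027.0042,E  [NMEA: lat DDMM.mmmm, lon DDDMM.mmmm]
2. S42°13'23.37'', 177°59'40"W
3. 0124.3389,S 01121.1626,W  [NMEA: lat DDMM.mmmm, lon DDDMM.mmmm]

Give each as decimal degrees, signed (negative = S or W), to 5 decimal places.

1. 51.23503, 0.45007
2. -42.22316, -177.99444
3. -1.40565, -11.35271

Point 1:
  Latitude: degrees = first 2 digits = 51, minutes = 14.1018; 51 + 14.1018/60 = 51.235030
  N → positive
  Longitude: split at 3 digits → 000° and 27.0042′; 0 + 27.0042/60 = 0.450070
  E ⇒ keep positive
Point 2:
  Lat: 42 + 13/60 + 23.37/3600 = 42.223158
  S ⇒ negate
  Longitude: 177 + 59/60 + 40/3600 = 177.994444
  W → negative
Point 3:
  φ: split at 2 digits → 01° and 24.3389′; 1 + 24.3389/60 = 1.405648
  hemisphere S, so the sign is −
  λ: split at 3 digits → 011° and 21.1626′; 11 + 21.1626/60 = 11.352710
  W ⇒ negate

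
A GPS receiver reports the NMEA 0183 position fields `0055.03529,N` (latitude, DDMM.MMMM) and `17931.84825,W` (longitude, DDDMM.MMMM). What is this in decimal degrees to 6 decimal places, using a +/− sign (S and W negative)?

Latitude: split at 2 digits → 00° and 55.03529′; 0 + 55.03529/60 = 0.9172548
N → positive
Lon: degrees = first 3 digits = 179, minutes = 31.84825; 179 + 31.84825/60 = 179.5308042
hemisphere W, so the sign is −

0.917255, -179.530804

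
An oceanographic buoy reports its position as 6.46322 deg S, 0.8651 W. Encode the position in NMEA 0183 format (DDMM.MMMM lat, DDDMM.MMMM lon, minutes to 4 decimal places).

0627.7932,S / 00051.9060,W

φ: fractional part 0.463220 → 27.793200 minutes
Lon: 0° + 0.865100 × 60 = 0° 51.906000′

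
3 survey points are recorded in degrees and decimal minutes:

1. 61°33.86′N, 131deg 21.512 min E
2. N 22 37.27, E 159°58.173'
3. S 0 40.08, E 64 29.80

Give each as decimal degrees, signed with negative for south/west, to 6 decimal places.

1. 61.564333, 131.358533
2. 22.621167, 159.969550
3. -0.668000, 64.496667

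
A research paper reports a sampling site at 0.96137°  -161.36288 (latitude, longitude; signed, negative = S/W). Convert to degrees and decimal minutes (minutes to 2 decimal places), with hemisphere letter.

φ: minutes = (0.961370 − 0) × 60 = 57.6822
Longitude is negative → W; |value| = 161.362880
Longitude: minutes = (161.362880 − 161) × 60 = 21.7728

0° 57.68′ N, 161° 21.77′ W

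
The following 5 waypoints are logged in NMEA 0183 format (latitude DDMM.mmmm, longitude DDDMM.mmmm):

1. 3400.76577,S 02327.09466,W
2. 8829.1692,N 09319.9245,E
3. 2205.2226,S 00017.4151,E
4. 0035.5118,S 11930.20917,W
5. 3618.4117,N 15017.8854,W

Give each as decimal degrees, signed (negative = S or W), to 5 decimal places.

Point 1:
  Latitude: degrees = first 2 digits = 34, minutes = 0.76577; 34 + 0.76577/60 = 34.012763
  hemisphere S, so the sign is −
  Longitude: split at 3 digits → 023° and 27.09466′; 23 + 27.09466/60 = 23.451578
  hemisphere W, so the sign is −
Point 2:
  φ: split at 2 digits → 88° and 29.1692′; 88 + 29.1692/60 = 88.486153
  N ⇒ keep positive
  Lon: split at 3 digits → 093° and 19.9245′; 93 + 19.9245/60 = 93.332075
  E ⇒ keep positive
Point 3:
  Lat: degrees = first 2 digits = 22, minutes = 5.2226; 22 + 5.2226/60 = 22.087043
  S → negative
  Lon: degrees = first 3 digits = 0, minutes = 17.4151; 0 + 17.4151/60 = 0.290252
  E → positive
Point 4:
  φ: split at 2 digits → 00° and 35.5118′; 0 + 35.5118/60 = 0.591863
  hemisphere S, so the sign is −
  λ: split at 3 digits → 119° and 30.20917′; 119 + 30.20917/60 = 119.503486
  W ⇒ negate
Point 5:
  φ: split at 2 digits → 36° and 18.4117′; 36 + 18.4117/60 = 36.306862
  N → positive
  Longitude: degrees = first 3 digits = 150, minutes = 17.8854; 150 + 17.8854/60 = 150.298090
  W ⇒ negate

1. -34.01276, -23.45158
2. 88.48615, 93.33208
3. -22.08704, 0.29025
4. -0.59186, -119.50349
5. 36.30686, -150.29809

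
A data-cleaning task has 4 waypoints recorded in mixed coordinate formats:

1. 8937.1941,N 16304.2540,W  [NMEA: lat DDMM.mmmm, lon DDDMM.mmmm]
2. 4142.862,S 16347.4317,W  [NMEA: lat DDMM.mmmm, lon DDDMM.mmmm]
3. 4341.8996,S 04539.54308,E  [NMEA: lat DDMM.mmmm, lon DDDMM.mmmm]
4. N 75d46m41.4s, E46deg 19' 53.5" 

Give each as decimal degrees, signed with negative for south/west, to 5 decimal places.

Point 1:
  Latitude: degrees = first 2 digits = 89, minutes = 37.1941; 89 + 37.1941/60 = 89.619902
  N → positive
  λ: degrees = first 3 digits = 163, minutes = 4.254; 163 + 4.254/60 = 163.070900
  hemisphere W, so the sign is −
Point 2:
  φ: split at 2 digits → 41° and 42.862′; 41 + 42.862/60 = 41.714367
  S ⇒ negate
  Lon: degrees = first 3 digits = 163, minutes = 47.4317; 163 + 47.4317/60 = 163.790528
  W ⇒ negate
Point 3:
  φ: split at 2 digits → 43° and 41.8996′; 43 + 41.8996/60 = 43.698327
  S → negative
  Longitude: degrees = first 3 digits = 45, minutes = 39.54308; 45 + 39.54308/60 = 45.659051
  E → positive
Point 4:
  Latitude: 75 + 46/60 + 41.4/3600 = 75.778167
  N → positive
  Longitude: 19′ + 53.5″ = 19.89167′; 46 + 19.89167/60 = 46.331528
  E → positive

1. 89.61990, -163.07090
2. -41.71437, -163.79053
3. -43.69833, 45.65905
4. 75.77817, 46.33153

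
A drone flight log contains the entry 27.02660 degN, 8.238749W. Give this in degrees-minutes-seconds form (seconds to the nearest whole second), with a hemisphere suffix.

Latitude: 0.026600 × 60 = 1.59600′ → 1′, remainder × 60 = 35.76″
λ: whole degrees 8; 14.32494′ → 14′ and 19.50″

27°01′36″ N, 8°14′19″ W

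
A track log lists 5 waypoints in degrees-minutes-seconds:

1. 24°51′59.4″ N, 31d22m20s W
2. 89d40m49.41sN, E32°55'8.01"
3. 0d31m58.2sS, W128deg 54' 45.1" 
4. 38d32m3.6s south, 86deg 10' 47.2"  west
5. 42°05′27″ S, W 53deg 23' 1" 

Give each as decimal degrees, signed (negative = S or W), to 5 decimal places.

1. 24.86650, -31.37222
2. 89.68039, 32.91889
3. -0.53283, -128.91253
4. -38.53433, -86.17978
5. -42.09083, -53.38361

Point 1:
  Lat: 24° + 51/60 + 59.4/3600 = 24 + 0.850000 + 0.016500 = 24.866500
  N ⇒ keep positive
  Lon: 22′ + 20″ = 22.33333′; 31 + 22.33333/60 = 31.372222
  hemisphere W, so the sign is −
Point 2:
  φ: 40′ + 49.41″ = 40.82350′; 89 + 40.82350/60 = 89.680392
  N → positive
  Longitude: 32 + 55/60 + 8.01/3600 = 32.918892
  E → positive
Point 3:
  Latitude: 31′ + 58.2″ = 31.97000′; 0 + 31.97000/60 = 0.532833
  S → negative
  Longitude: 128 + 54/60 + 45.1/3600 = 128.912528
  hemisphere W, so the sign is −
Point 4:
  Lat: 32′ + 3.6″ = 32.06000′; 38 + 32.06000/60 = 38.534333
  S → negative
  Longitude: 86 + 10/60 + 47.2/3600 = 86.179778
  W ⇒ negate
Point 5:
  Latitude: 42° + 5/60 + 27/3600 = 42 + 0.083333 + 0.007500 = 42.090833
  S ⇒ negate
  Longitude: 53 + 23/60 + 1/3600 = 53.383611
  W → negative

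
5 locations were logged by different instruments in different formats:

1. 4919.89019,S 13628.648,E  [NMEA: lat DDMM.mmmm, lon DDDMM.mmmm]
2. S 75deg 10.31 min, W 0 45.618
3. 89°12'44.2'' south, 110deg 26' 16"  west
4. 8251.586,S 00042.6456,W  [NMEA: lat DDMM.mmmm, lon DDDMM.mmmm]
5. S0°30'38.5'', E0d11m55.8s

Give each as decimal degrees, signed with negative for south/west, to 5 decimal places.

Point 1:
  Lat: split at 2 digits → 49° and 19.89019′; 49 + 19.89019/60 = 49.331503
  hemisphere S, so the sign is −
  Longitude: split at 3 digits → 136° and 28.648′; 136 + 28.648/60 = 136.477467
  E → positive
Point 2:
  Latitude: 75 + 10.31/60 = 75.171833
  S → negative
  Lon: 45.618′ = 0.760300°; total 0.760300
  W → negative
Point 3:
  Lat: 89° + 12/60 + 44.2/3600 = 89 + 0.200000 + 0.012278 = 89.212278
  S → negative
  Longitude: 110° + 26/60 + 16/3600 = 110 + 0.433333 + 0.004444 = 110.437778
  hemisphere W, so the sign is −
Point 4:
  Lat: degrees = first 2 digits = 82, minutes = 51.586; 82 + 51.586/60 = 82.859767
  S → negative
  Longitude: degrees = first 3 digits = 0, minutes = 42.6456; 0 + 42.6456/60 = 0.710760
  hemisphere W, so the sign is −
Point 5:
  φ: 0 + 30/60 + 38.5/3600 = 0.510694
  S ⇒ negate
  λ: 0° + 11/60 + 55.8/3600 = 0 + 0.183333 + 0.015500 = 0.198833
  E ⇒ keep positive

1. -49.33150, 136.47747
2. -75.17183, -0.76030
3. -89.21228, -110.43778
4. -82.85977, -0.71076
5. -0.51069, 0.19883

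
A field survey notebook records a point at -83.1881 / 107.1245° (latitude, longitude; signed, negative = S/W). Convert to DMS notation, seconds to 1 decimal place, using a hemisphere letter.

83°11′17.2″ S, 107°07′28.2″ E

Latitude is negative → S; |value| = 83.188100
φ: 0.188100° → 11.28600′; 0.28600 × 60 = 17.160″
Longitude: whole degrees 107; 7.47000′ → 7′ and 28.200″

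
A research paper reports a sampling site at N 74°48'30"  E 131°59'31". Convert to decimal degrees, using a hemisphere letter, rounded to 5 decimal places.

φ: 74° + 48/60 + 30/3600 = 74 + 0.800000 + 0.008333 = 74.808333
Lon: 59′ + 31″ = 59.51667′; 131 + 59.51667/60 = 131.991944

74.80833° N, 131.99194° E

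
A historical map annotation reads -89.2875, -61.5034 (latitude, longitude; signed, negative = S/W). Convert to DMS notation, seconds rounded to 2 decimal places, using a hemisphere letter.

Latitude is negative → S; |value| = 89.287500
φ: 0.287500 × 60 = 17.25000′ → 17′, remainder × 60 = 15.0000″
Longitude is negative → W; |value| = 61.503400
λ: 0.503400 × 60 = 30.20400′ → 30′, remainder × 60 = 12.2400″

89°17′15.00″ S, 61°30′12.24″ W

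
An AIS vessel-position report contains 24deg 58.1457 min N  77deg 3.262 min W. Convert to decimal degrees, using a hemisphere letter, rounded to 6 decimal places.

24.969095° N, 77.054367° W

φ: 24 + 58.1457/60 = 24.9690950
Lon: 3.262′ = 0.054367°; total 77.0543667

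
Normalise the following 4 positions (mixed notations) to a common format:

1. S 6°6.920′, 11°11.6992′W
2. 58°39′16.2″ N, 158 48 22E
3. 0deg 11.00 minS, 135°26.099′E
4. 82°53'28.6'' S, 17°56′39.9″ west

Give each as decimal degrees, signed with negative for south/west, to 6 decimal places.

1. -6.115333, -11.194987
2. 58.654500, 158.806111
3. -0.183333, 135.434983
4. -82.891278, -17.944417

Point 1:
  φ: 6 + 6.92/60 = 6.1153333
  hemisphere S, so the sign is −
  λ: 11 + 11.6992/60 = 11.1949867
  hemisphere W, so the sign is −
Point 2:
  φ: 39′ + 16.2″ = 39.27000′; 58 + 39.27000/60 = 58.6545000
  N → positive
  Lon: 48′ + 22″ = 48.36667′; 158 + 48.36667/60 = 158.8061111
  E → positive
Point 3:
  Latitude: 11′ = 0.183333°; total 0.1833333
  S ⇒ negate
  λ: 135 + 26.099/60 = 135.4349833
  E ⇒ keep positive
Point 4:
  φ: 53′ + 28.6″ = 53.47667′; 82 + 53.47667/60 = 82.8912778
  hemisphere S, so the sign is −
  λ: 56′ + 39.9″ = 56.66500′; 17 + 56.66500/60 = 17.9444167
  W → negative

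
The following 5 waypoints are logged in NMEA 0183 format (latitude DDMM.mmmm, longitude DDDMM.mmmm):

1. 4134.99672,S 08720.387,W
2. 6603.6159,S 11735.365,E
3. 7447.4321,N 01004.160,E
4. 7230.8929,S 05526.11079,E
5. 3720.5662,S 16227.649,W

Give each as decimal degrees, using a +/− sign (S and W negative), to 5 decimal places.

1. -41.58328, -87.33978
2. -66.06027, 117.58942
3. 74.79054, 10.06933
4. -72.51488, 55.43518
5. -37.34277, -162.46082

Point 1:
  Lat: degrees = first 2 digits = 41, minutes = 34.99672; 41 + 34.99672/60 = 41.583279
  S ⇒ negate
  Longitude: split at 3 digits → 087° and 20.387′; 87 + 20.387/60 = 87.339783
  hemisphere W, so the sign is −
Point 2:
  Latitude: degrees = first 2 digits = 66, minutes = 3.6159; 66 + 3.6159/60 = 66.060265
  S ⇒ negate
  Lon: split at 3 digits → 117° and 35.365′; 117 + 35.365/60 = 117.589417
  E → positive
Point 3:
  Lat: degrees = first 2 digits = 74, minutes = 47.4321; 74 + 47.4321/60 = 74.790535
  N ⇒ keep positive
  Longitude: degrees = first 3 digits = 10, minutes = 4.16; 10 + 4.16/60 = 10.069333
  E ⇒ keep positive
Point 4:
  Latitude: degrees = first 2 digits = 72, minutes = 30.8929; 72 + 30.8929/60 = 72.514882
  S ⇒ negate
  Longitude: split at 3 digits → 055° and 26.11079′; 55 + 26.11079/60 = 55.435180
  E ⇒ keep positive
Point 5:
  Lat: degrees = first 2 digits = 37, minutes = 20.5662; 37 + 20.5662/60 = 37.342770
  S ⇒ negate
  Lon: degrees = first 3 digits = 162, minutes = 27.649; 162 + 27.649/60 = 162.460817
  hemisphere W, so the sign is −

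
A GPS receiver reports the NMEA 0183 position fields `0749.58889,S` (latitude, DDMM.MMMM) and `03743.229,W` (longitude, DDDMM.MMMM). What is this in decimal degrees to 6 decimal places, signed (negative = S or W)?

Latitude: split at 2 digits → 07° and 49.58889′; 7 + 49.58889/60 = 7.8264815
hemisphere S, so the sign is −
Longitude: split at 3 digits → 037° and 43.229′; 37 + 43.229/60 = 37.7204833
W ⇒ negate

-7.826482, -37.720483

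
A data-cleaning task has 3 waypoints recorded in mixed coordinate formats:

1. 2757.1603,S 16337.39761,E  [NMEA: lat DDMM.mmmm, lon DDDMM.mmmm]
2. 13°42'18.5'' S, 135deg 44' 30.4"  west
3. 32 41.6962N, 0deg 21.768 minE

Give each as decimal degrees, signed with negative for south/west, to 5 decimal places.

1. -27.95267, 163.62329
2. -13.70514, -135.74178
3. 32.69494, 0.36280

Point 1:
  φ: split at 2 digits → 27° and 57.1603′; 27 + 57.1603/60 = 27.952672
  hemisphere S, so the sign is −
  λ: split at 3 digits → 163° and 37.39761′; 163 + 37.39761/60 = 163.623294
  E → positive
Point 2:
  Latitude: 13° + 42/60 + 18.5/3600 = 13 + 0.700000 + 0.005139 = 13.705139
  S ⇒ negate
  λ: 44′ + 30.4″ = 44.50667′; 135 + 44.50667/60 = 135.741778
  W ⇒ negate
Point 3:
  Latitude: 41.6962′ = 0.694937°; total 32.694937
  N → positive
  Lon: 0 + 21.768/60 = 0.362800
  E ⇒ keep positive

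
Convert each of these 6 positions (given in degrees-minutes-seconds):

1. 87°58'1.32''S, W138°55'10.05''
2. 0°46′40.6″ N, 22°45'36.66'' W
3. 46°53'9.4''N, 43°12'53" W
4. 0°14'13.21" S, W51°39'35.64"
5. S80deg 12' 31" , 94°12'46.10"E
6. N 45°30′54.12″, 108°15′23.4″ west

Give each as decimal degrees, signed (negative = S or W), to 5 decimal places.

1. -87.96703, -138.91946
2. 0.77794, -22.76018
3. 46.88594, -43.21472
4. -0.23700, -51.65990
5. -80.20861, 94.21281
6. 45.51503, -108.25650

Point 1:
  Latitude: 87 + 58/60 + 1.32/3600 = 87.967033
  hemisphere S, so the sign is −
  Lon: 138° + 55/60 + 10.05/3600 = 138 + 0.916667 + 0.002792 = 138.919458
  hemisphere W, so the sign is −
Point 2:
  φ: 0 + 46/60 + 40.6/3600 = 0.777944
  N → positive
  λ: 22 + 45/60 + 36.66/3600 = 22.760183
  W ⇒ negate
Point 3:
  Latitude: 46 + 53/60 + 9.4/3600 = 46.885944
  N → positive
  λ: 43 + 12/60 + 53/3600 = 43.214722
  W ⇒ negate
Point 4:
  Lat: 0° + 14/60 + 13.21/3600 = 0 + 0.233333 + 0.003669 = 0.237003
  S → negative
  Lon: 39′ + 35.64″ = 39.59400′; 51 + 39.59400/60 = 51.659900
  W ⇒ negate
Point 5:
  Latitude: 80° + 12/60 + 31/3600 = 80 + 0.200000 + 0.008611 = 80.208611
  S → negative
  Lon: 94° + 12/60 + 46.1/3600 = 94 + 0.200000 + 0.012806 = 94.212806
  E ⇒ keep positive
Point 6:
  Lat: 30′ + 54.12″ = 30.90200′; 45 + 30.90200/60 = 45.515033
  N ⇒ keep positive
  λ: 15′ + 23.4″ = 15.39000′; 108 + 15.39000/60 = 108.256500
  hemisphere W, so the sign is −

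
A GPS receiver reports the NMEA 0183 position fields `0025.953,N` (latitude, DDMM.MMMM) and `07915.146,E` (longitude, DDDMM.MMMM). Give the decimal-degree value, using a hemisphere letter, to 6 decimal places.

φ: split at 2 digits → 00° and 25.953′; 0 + 25.953/60 = 0.4325500
Longitude: split at 3 digits → 079° and 15.146′; 79 + 15.146/60 = 79.2524333

0.432550° N, 79.252433° E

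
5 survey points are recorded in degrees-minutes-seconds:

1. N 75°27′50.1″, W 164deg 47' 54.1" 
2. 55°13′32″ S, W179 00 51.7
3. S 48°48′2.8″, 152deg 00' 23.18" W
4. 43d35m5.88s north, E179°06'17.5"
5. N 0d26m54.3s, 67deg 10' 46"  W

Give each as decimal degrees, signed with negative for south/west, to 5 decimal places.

Point 1:
  Lat: 27′ + 50.1″ = 27.83500′; 75 + 27.83500/60 = 75.463917
  N ⇒ keep positive
  Longitude: 164 + 47/60 + 54.1/3600 = 164.798361
  hemisphere W, so the sign is −
Point 2:
  φ: 55° + 13/60 + 32/3600 = 55 + 0.216667 + 0.008889 = 55.225556
  S → negative
  λ: 179 + 0/60 + 51.7/3600 = 179.014361
  hemisphere W, so the sign is −
Point 3:
  Latitude: 48 + 48/60 + 2.8/3600 = 48.800778
  S → negative
  Longitude: 152 + 0/60 + 23.18/3600 = 152.006439
  W → negative
Point 4:
  Latitude: 43° + 35/60 + 5.88/3600 = 43 + 0.583333 + 0.001633 = 43.584967
  N → positive
  Longitude: 6′ + 17.5″ = 6.29167′; 179 + 6.29167/60 = 179.104861
  E → positive
Point 5:
  Latitude: 26′ + 54.3″ = 26.90500′; 0 + 26.90500/60 = 0.448417
  N → positive
  λ: 67 + 10/60 + 46/3600 = 67.179444
  W → negative

1. 75.46392, -164.79836
2. -55.22556, -179.01436
3. -48.80078, -152.00644
4. 43.58497, 179.10486
5. 0.44842, -67.17944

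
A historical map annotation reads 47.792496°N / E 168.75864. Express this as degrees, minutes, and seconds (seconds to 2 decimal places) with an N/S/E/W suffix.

Latitude: 0.792496 × 60 = 47.54976′ → 47′, remainder × 60 = 32.9856″
Longitude: 0.758640 × 60 = 45.51840′ → 45′, remainder × 60 = 31.1040″

47°47′32.99″ N, 168°45′31.10″ E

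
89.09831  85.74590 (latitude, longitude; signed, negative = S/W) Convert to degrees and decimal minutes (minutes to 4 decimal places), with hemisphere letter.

φ: 89° + 0.098310 × 60 = 89° 5.898600′
Lon: 85° + 0.745900 × 60 = 85° 44.754000′

89° 5.8986′ N, 85° 44.7540′ E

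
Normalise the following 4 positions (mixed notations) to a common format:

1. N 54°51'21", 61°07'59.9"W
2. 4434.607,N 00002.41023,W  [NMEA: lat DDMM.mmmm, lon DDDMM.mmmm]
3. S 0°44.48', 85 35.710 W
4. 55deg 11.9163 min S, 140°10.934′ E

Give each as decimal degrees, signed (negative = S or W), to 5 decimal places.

1. 54.85583, -61.13331
2. 44.57678, -0.04017
3. -0.74133, -85.59517
4. -55.19861, 140.18223

Point 1:
  φ: 51′ + 21″ = 51.35000′; 54 + 51.35000/60 = 54.855833
  N ⇒ keep positive
  Lon: 7′ + 59.9″ = 7.99833′; 61 + 7.99833/60 = 61.133306
  W → negative
Point 2:
  φ: split at 2 digits → 44° and 34.607′; 44 + 34.607/60 = 44.576783
  N → positive
  λ: split at 3 digits → 000° and 2.41023′; 0 + 2.41023/60 = 0.040171
  hemisphere W, so the sign is −
Point 3:
  Lat: 0 + 44.48/60 = 0.741333
  S → negative
  Longitude: 35.71′ = 0.595167°; total 85.595167
  W ⇒ negate
Point 4:
  Lat: 11.9163′ = 0.198605°; total 55.198605
  hemisphere S, so the sign is −
  Longitude: 140 + 10.934/60 = 140.182233
  E → positive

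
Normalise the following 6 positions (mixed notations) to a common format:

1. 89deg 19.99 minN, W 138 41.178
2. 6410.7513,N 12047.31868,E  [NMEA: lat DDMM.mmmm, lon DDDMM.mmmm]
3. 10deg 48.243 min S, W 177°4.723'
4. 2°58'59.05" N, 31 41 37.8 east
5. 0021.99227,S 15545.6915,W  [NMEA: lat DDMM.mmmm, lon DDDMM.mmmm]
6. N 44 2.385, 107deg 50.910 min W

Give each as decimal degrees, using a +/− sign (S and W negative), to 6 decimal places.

1. 89.333167, -138.686300
2. 64.179188, 120.788645
3. -10.804050, -177.078717
4. 2.983069, 31.693833
5. -0.366538, -155.761525
6. 44.039750, -107.848500

Point 1:
  φ: 19.99′ = 0.333167°; total 89.3331667
  N → positive
  Longitude: 138 + 41.178/60 = 138.6863000
  W ⇒ negate
Point 2:
  φ: degrees = first 2 digits = 64, minutes = 10.7513; 64 + 10.7513/60 = 64.1791883
  N → positive
  λ: split at 3 digits → 120° and 47.31868′; 120 + 47.31868/60 = 120.7886447
  E ⇒ keep positive
Point 3:
  φ: 10 + 48.243/60 = 10.8040500
  hemisphere S, so the sign is −
  Longitude: 177 + 4.723/60 = 177.0787167
  W ⇒ negate
Point 4:
  φ: 2° + 58/60 + 59.05/3600 = 2 + 0.966667 + 0.016403 = 2.9830694
  N → positive
  λ: 31 + 41/60 + 37.8/3600 = 31.6938333
  E → positive
Point 5:
  φ: degrees = first 2 digits = 0, minutes = 21.99227; 0 + 21.99227/60 = 0.3665378
  S ⇒ negate
  Longitude: split at 3 digits → 155° and 45.6915′; 155 + 45.6915/60 = 155.7615250
  hemisphere W, so the sign is −
Point 6:
  Latitude: 2.385′ = 0.039750°; total 44.0397500
  N → positive
  λ: 107 + 50.91/60 = 107.8485000
  W → negative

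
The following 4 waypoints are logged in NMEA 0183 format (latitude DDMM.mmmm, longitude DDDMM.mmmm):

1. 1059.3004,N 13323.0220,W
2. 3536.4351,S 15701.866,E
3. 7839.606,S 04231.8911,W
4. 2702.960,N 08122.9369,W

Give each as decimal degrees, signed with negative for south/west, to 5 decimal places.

Point 1:
  Lat: degrees = first 2 digits = 10, minutes = 59.3004; 10 + 59.3004/60 = 10.988340
  N → positive
  Longitude: degrees = first 3 digits = 133, minutes = 23.022; 133 + 23.022/60 = 133.383700
  W ⇒ negate
Point 2:
  Latitude: degrees = first 2 digits = 35, minutes = 36.4351; 35 + 36.4351/60 = 35.607252
  S → negative
  Longitude: degrees = first 3 digits = 157, minutes = 1.866; 157 + 1.866/60 = 157.031100
  E ⇒ keep positive
Point 3:
  Lat: split at 2 digits → 78° and 39.606′; 78 + 39.606/60 = 78.660100
  S ⇒ negate
  λ: degrees = first 3 digits = 42, minutes = 31.8911; 42 + 31.8911/60 = 42.531518
  W ⇒ negate
Point 4:
  φ: split at 2 digits → 27° and 2.96′; 27 + 2.96/60 = 27.049333
  N → positive
  λ: split at 3 digits → 081° and 22.9369′; 81 + 22.9369/60 = 81.382282
  hemisphere W, so the sign is −

1. 10.98834, -133.38370
2. -35.60725, 157.03110
3. -78.66010, -42.53152
4. 27.04933, -81.38228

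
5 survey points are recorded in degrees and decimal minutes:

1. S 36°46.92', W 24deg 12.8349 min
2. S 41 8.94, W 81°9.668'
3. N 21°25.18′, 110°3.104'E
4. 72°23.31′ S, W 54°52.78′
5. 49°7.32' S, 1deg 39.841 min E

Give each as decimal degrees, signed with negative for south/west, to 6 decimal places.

1. -36.782000, -24.213915
2. -41.149000, -81.161133
3. 21.419667, 110.051733
4. -72.388500, -54.879667
5. -49.122000, 1.664017

Point 1:
  φ: 46.92′ = 0.782000°; total 36.7820000
  hemisphere S, so the sign is −
  Lon: 12.8349′ = 0.213915°; total 24.2139150
  hemisphere W, so the sign is −
Point 2:
  φ: 41 + 8.94/60 = 41.1490000
  S ⇒ negate
  Lon: 9.668′ = 0.161133°; total 81.1611333
  hemisphere W, so the sign is −
Point 3:
  φ: 21 + 25.18/60 = 21.4196667
  N ⇒ keep positive
  Longitude: 110 + 3.104/60 = 110.0517333
  E → positive
Point 4:
  Latitude: 72 + 23.31/60 = 72.3885000
  S ⇒ negate
  Lon: 54 + 52.78/60 = 54.8796667
  hemisphere W, so the sign is −
Point 5:
  Latitude: 49 + 7.32/60 = 49.1220000
  hemisphere S, so the sign is −
  Lon: 1 + 39.841/60 = 1.6640167
  E → positive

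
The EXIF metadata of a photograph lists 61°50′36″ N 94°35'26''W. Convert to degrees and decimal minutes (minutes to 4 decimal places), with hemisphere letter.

φ: seconds/60 = 0.60000; minutes = 50 + 0.60000 = 50.600000
Longitude: 35 + 26/60 = 35.433333′

61° 50.6000′ N, 94° 35.4333′ W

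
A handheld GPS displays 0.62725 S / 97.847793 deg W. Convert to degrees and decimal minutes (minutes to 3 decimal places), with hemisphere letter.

0° 37.635′ S, 97° 50.868′ W

Latitude: minutes = (0.627250 − 0) × 60 = 37.63500
Lon: fractional part 0.847793 → 50.86758 minutes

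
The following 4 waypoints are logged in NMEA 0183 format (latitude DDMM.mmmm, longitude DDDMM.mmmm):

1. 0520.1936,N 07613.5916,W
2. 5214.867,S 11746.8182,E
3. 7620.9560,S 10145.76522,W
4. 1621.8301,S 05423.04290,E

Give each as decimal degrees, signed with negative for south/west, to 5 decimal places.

Point 1:
  Lat: degrees = first 2 digits = 5, minutes = 20.1936; 5 + 20.1936/60 = 5.336560
  N ⇒ keep positive
  Lon: split at 3 digits → 076° and 13.5916′; 76 + 13.5916/60 = 76.226527
  W ⇒ negate
Point 2:
  Latitude: split at 2 digits → 52° and 14.867′; 52 + 14.867/60 = 52.247783
  S → negative
  λ: degrees = first 3 digits = 117, minutes = 46.8182; 117 + 46.8182/60 = 117.780303
  E ⇒ keep positive
Point 3:
  Lat: degrees = first 2 digits = 76, minutes = 20.956; 76 + 20.956/60 = 76.349267
  S → negative
  Lon: degrees = first 3 digits = 101, minutes = 45.76522; 101 + 45.76522/60 = 101.762754
  W ⇒ negate
Point 4:
  Lat: split at 2 digits → 16° and 21.8301′; 16 + 21.8301/60 = 16.363835
  S ⇒ negate
  Longitude: degrees = first 3 digits = 54, minutes = 23.0429; 54 + 23.0429/60 = 54.384048
  E ⇒ keep positive

1. 5.33656, -76.22653
2. -52.24778, 117.78030
3. -76.34927, -101.76275
4. -16.36384, 54.38405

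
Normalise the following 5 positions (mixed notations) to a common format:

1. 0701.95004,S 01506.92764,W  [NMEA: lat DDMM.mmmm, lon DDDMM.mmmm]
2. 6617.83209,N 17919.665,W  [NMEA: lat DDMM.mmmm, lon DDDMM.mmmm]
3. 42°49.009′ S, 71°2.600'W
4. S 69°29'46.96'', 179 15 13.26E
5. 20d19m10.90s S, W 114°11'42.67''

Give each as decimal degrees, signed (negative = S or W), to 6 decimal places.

1. -7.032501, -15.115461
2. 66.297202, -179.327750
3. -42.816817, -71.043333
4. -69.496378, 179.253683
5. -20.319694, -114.195186

Point 1:
  Lat: degrees = first 2 digits = 7, minutes = 1.95004; 7 + 1.95004/60 = 7.0325007
  S → negative
  Lon: split at 3 digits → 015° and 6.92764′; 15 + 6.92764/60 = 15.1154607
  hemisphere W, so the sign is −
Point 2:
  φ: degrees = first 2 digits = 66, minutes = 17.83209; 66 + 17.83209/60 = 66.2972015
  N ⇒ keep positive
  Longitude: split at 3 digits → 179° and 19.665′; 179 + 19.665/60 = 179.3277500
  W → negative
Point 3:
  Latitude: 42 + 49.009/60 = 42.8168167
  S → negative
  Lon: 71 + 2.6/60 = 71.0433333
  W → negative
Point 4:
  Lat: 69 + 29/60 + 46.96/3600 = 69.4963778
  S → negative
  Longitude: 179 + 15/60 + 13.26/3600 = 179.2536833
  E ⇒ keep positive
Point 5:
  Lat: 19′ + 10.9″ = 19.18167′; 20 + 19.18167/60 = 20.3196944
  S ⇒ negate
  Lon: 11′ + 42.67″ = 11.71117′; 114 + 11.71117/60 = 114.1951861
  hemisphere W, so the sign is −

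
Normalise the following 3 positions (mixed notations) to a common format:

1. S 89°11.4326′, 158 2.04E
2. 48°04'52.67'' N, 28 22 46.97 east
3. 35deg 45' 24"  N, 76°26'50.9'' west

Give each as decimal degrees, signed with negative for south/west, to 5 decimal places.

1. -89.19054, 158.03400
2. 48.08130, 28.37971
3. 35.75667, -76.44747

Point 1:
  Lat: 11.4326′ = 0.190543°; total 89.190543
  S → negative
  Longitude: 2.04′ = 0.034000°; total 158.034000
  E ⇒ keep positive
Point 2:
  φ: 4′ + 52.67″ = 4.87783′; 48 + 4.87783/60 = 48.081297
  N → positive
  Longitude: 28° + 22/60 + 46.97/3600 = 28 + 0.366667 + 0.013047 = 28.379714
  E ⇒ keep positive
Point 3:
  Latitude: 45′ + 24″ = 45.40000′; 35 + 45.40000/60 = 35.756667
  N ⇒ keep positive
  Longitude: 76 + 26/60 + 50.9/3600 = 76.447472
  W ⇒ negate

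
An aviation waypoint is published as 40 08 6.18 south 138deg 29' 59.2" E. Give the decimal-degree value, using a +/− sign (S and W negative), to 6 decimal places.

Latitude: 40° + 8/60 + 6.18/3600 = 40 + 0.133333 + 0.001717 = 40.1350500
hemisphere S, so the sign is −
Longitude: 138° + 29/60 + 59.2/3600 = 138 + 0.483333 + 0.016444 = 138.4997778
E → positive

-40.135050, 138.499778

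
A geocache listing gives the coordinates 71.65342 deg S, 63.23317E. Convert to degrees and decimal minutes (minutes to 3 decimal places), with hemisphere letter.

Lat: fractional part 0.653420 → 39.20520 minutes
Lon: 63° + 0.233170 × 60 = 63° 13.99020′

71° 39.205′ S, 63° 13.990′ E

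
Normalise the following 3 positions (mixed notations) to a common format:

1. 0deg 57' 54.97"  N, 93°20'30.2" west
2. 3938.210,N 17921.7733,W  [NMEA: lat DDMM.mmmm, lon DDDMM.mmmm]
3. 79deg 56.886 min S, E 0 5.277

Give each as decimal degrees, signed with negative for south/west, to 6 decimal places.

1. 0.965269, -93.341722
2. 39.636833, -179.362888
3. -79.948100, 0.087950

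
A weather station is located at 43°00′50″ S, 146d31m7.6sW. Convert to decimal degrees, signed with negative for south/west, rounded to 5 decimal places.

-43.01389, -146.51878

Latitude: 43° + 0/60 + 50/3600 = 43 + 0.000000 + 0.013889 = 43.013889
S ⇒ negate
Longitude: 146 + 31/60 + 7.6/3600 = 146.518778
W → negative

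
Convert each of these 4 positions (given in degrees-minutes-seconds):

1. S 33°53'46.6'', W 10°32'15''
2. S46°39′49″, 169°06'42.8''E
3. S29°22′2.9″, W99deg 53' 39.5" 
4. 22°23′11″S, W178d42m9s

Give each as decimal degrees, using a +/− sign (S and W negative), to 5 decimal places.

Point 1:
  φ: 53′ + 46.6″ = 53.77667′; 33 + 53.77667/60 = 33.896278
  S → negative
  Longitude: 10 + 32/60 + 15/3600 = 10.537500
  hemisphere W, so the sign is −
Point 2:
  Latitude: 39′ + 49″ = 39.81667′; 46 + 39.81667/60 = 46.663611
  hemisphere S, so the sign is −
  λ: 169 + 6/60 + 42.8/3600 = 169.111889
  E ⇒ keep positive
Point 3:
  Latitude: 29° + 22/60 + 2.9/3600 = 29 + 0.366667 + 0.000806 = 29.367472
  S ⇒ negate
  Longitude: 53′ + 39.5″ = 53.65833′; 99 + 53.65833/60 = 99.894306
  W → negative
Point 4:
  φ: 22 + 23/60 + 11/3600 = 22.386389
  hemisphere S, so the sign is −
  Longitude: 178° + 42/60 + 9/3600 = 178 + 0.700000 + 0.002500 = 178.702500
  W ⇒ negate

1. -33.89628, -10.53750
2. -46.66361, 169.11189
3. -29.36747, -99.89431
4. -22.38639, -178.70250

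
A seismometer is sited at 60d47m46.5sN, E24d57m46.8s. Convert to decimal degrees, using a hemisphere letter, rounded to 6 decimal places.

60.796250° N, 24.963000° E

φ: 60° + 47/60 + 46.5/3600 = 60 + 0.783333 + 0.012917 = 60.7962500
λ: 24 + 57/60 + 46.8/3600 = 24.9630000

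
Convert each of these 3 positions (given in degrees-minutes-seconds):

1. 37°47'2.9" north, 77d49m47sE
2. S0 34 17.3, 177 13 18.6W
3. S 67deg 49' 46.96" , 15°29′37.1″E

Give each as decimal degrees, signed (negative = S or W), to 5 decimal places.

Point 1:
  φ: 37° + 47/60 + 2.9/3600 = 37 + 0.783333 + 0.000806 = 37.784139
  N ⇒ keep positive
  Lon: 77° + 49/60 + 47/3600 = 77 + 0.816667 + 0.013056 = 77.829722
  E ⇒ keep positive
Point 2:
  Lat: 0 + 34/60 + 17.3/3600 = 0.571472
  hemisphere S, so the sign is −
  Lon: 177° + 13/60 + 18.6/3600 = 177 + 0.216667 + 0.005167 = 177.221833
  hemisphere W, so the sign is −
Point 3:
  Latitude: 67 + 49/60 + 46.96/3600 = 67.829711
  S → negative
  λ: 29′ + 37.1″ = 29.61833′; 15 + 29.61833/60 = 15.493639
  E ⇒ keep positive

1. 37.78414, 77.82972
2. -0.57147, -177.22183
3. -67.82971, 15.49364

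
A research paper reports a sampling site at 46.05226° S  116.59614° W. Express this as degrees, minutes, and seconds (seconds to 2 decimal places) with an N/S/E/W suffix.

φ: whole degrees 46; 3.13560′ → 3′ and 8.1360″
λ: whole degrees 116; 35.76840′ → 35′ and 46.1040″

46°03′8.14″ S, 116°35′46.10″ W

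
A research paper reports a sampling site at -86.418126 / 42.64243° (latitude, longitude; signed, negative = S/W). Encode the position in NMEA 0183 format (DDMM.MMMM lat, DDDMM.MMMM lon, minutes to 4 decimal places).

8625.0876,S / 04238.5458,E

Latitude is negative → S; |value| = 86.418126
Lat: minutes = (86.418126 − 86) × 60 = 25.087560
λ: minutes = (42.642430 − 42) × 60 = 38.545800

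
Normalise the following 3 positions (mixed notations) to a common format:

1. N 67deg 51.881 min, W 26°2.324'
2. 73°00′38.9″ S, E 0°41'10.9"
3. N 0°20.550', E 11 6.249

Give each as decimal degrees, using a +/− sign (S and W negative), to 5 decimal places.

Point 1:
  Latitude: 51.881′ = 0.864683°; total 67.864683
  N ⇒ keep positive
  Longitude: 2.324′ = 0.038733°; total 26.038733
  W → negative
Point 2:
  φ: 0′ + 38.9″ = 0.64833′; 73 + 0.64833/60 = 73.010806
  S ⇒ negate
  Longitude: 0 + 41/60 + 10.9/3600 = 0.686361
  E ⇒ keep positive
Point 3:
  Latitude: 0 + 20.55/60 = 0.342500
  N ⇒ keep positive
  λ: 6.249′ = 0.104150°; total 11.104150
  E ⇒ keep positive

1. 67.86468, -26.03873
2. -73.01081, 0.68636
3. 0.34250, 11.10415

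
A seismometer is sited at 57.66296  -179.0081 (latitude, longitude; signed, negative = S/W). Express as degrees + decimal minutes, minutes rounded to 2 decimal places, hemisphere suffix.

φ: 57° + 0.662960 × 60 = 57° 39.7776′
Longitude is negative → W; |value| = 179.008100
λ: fractional part 0.008100 → 0.4860 minutes

57° 39.78′ N, 179° 0.49′ W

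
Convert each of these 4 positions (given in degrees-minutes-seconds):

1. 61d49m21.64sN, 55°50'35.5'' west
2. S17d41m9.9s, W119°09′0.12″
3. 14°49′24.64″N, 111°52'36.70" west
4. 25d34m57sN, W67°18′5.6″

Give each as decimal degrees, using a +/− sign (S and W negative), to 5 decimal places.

1. 61.82268, -55.84319
2. -17.68608, -119.15003
3. 14.82351, -111.87686
4. 25.58250, -67.30156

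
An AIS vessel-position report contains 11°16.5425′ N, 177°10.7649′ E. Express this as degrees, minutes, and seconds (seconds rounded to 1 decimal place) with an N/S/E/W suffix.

Lat: 16.54250′ → 16′ and 0.54250 × 60 = 32.550″
λ: 10.76490′ → 10′ and 0.76490 × 60 = 45.894″

11°16′32.6″ N, 177°10′45.9″ E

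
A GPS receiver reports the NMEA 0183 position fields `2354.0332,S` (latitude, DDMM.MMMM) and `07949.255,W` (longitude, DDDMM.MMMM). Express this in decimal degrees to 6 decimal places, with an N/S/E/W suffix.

Latitude: degrees = first 2 digits = 23, minutes = 54.0332; 23 + 54.0332/60 = 23.9005533
Longitude: degrees = first 3 digits = 79, minutes = 49.255; 79 + 49.255/60 = 79.8209167

23.900553° S, 79.820917° W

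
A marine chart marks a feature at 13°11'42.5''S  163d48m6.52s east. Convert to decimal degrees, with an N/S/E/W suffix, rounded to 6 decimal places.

13.195139° S, 163.801811° E

Lat: 13 + 11/60 + 42.5/3600 = 13.1951389
λ: 163° + 48/60 + 6.52/3600 = 163 + 0.800000 + 0.001811 = 163.8018111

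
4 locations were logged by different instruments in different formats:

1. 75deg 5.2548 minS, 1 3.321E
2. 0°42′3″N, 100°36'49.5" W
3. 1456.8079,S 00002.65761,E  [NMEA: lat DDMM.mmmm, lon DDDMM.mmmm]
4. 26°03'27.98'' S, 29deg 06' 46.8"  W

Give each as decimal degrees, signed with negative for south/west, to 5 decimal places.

Point 1:
  Lat: 75 + 5.2548/60 = 75.087580
  S ⇒ negate
  λ: 1 + 3.321/60 = 1.055350
  E ⇒ keep positive
Point 2:
  Latitude: 0 + 42/60 + 3/3600 = 0.700833
  N ⇒ keep positive
  Longitude: 36′ + 49.5″ = 36.82500′; 100 + 36.82500/60 = 100.613750
  W → negative
Point 3:
  Lat: split at 2 digits → 14° and 56.8079′; 14 + 56.8079/60 = 14.946798
  S → negative
  λ: degrees = first 3 digits = 0, minutes = 2.65761; 0 + 2.65761/60 = 0.044294
  E ⇒ keep positive
Point 4:
  Lat: 3′ + 27.98″ = 3.46633′; 26 + 3.46633/60 = 26.057772
  hemisphere S, so the sign is −
  Lon: 29 + 6/60 + 46.8/3600 = 29.113000
  W ⇒ negate

1. -75.08758, 1.05535
2. 0.70083, -100.61375
3. -14.94680, 0.04429
4. -26.05777, -29.11300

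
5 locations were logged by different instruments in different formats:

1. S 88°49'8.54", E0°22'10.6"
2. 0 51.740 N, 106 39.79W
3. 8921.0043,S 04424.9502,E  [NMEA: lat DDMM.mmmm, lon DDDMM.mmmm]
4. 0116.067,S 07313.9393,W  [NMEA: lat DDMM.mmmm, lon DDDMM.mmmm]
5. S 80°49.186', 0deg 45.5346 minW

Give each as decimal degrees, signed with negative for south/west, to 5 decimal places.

1. -88.81904, 0.36961
2. 0.86233, -106.66317
3. -89.35007, 44.41584
4. -1.26778, -73.23232
5. -80.81977, -0.75891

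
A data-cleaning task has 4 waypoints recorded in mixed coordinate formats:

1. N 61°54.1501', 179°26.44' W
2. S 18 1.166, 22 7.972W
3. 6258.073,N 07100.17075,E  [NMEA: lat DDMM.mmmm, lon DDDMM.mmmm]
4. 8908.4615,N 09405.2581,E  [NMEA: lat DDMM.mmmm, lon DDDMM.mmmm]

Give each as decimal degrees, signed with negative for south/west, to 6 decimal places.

1. 61.902502, -179.440667
2. -18.019433, -22.132867
3. 62.967883, 71.002846
4. 89.141025, 94.087635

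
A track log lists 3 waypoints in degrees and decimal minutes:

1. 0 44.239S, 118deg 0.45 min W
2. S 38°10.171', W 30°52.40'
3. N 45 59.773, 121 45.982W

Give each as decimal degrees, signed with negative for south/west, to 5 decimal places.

Point 1:
  Latitude: 0 + 44.239/60 = 0.737317
  S ⇒ negate
  Lon: 118 + 0.45/60 = 118.007500
  W ⇒ negate
Point 2:
  Lat: 10.171′ = 0.169517°; total 38.169517
  S ⇒ negate
  λ: 30 + 52.4/60 = 30.873333
  W ⇒ negate
Point 3:
  Latitude: 59.773′ = 0.996217°; total 45.996217
  N ⇒ keep positive
  Lon: 45.982′ = 0.766367°; total 121.766367
  hemisphere W, so the sign is −

1. -0.73732, -118.00750
2. -38.16952, -30.87333
3. 45.99622, -121.76637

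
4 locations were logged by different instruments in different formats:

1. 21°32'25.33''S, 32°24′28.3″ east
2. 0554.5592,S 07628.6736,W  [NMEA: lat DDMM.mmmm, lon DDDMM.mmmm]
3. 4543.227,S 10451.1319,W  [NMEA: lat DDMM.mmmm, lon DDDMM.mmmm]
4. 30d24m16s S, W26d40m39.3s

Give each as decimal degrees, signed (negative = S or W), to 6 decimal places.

1. -21.540369, 32.407861
2. -5.909320, -76.477893
3. -45.720450, -104.852198
4. -30.404444, -26.677583

Point 1:
  Latitude: 21° + 32/60 + 25.33/3600 = 21 + 0.533333 + 0.007036 = 21.5403694
  S ⇒ negate
  Longitude: 32° + 24/60 + 28.3/3600 = 32 + 0.400000 + 0.007861 = 32.4078611
  E → positive
Point 2:
  Latitude: split at 2 digits → 05° and 54.5592′; 5 + 54.5592/60 = 5.9093200
  S → negative
  Lon: split at 3 digits → 076° and 28.6736′; 76 + 28.6736/60 = 76.4778933
  hemisphere W, so the sign is −
Point 3:
  φ: split at 2 digits → 45° and 43.227′; 45 + 43.227/60 = 45.7204500
  S ⇒ negate
  λ: split at 3 digits → 104° and 51.1319′; 104 + 51.1319/60 = 104.8521983
  hemisphere W, so the sign is −
Point 4:
  Lat: 24′ + 16″ = 24.26667′; 30 + 24.26667/60 = 30.4044444
  S ⇒ negate
  Lon: 26° + 40/60 + 39.3/3600 = 26 + 0.666667 + 0.010917 = 26.6775833
  W → negative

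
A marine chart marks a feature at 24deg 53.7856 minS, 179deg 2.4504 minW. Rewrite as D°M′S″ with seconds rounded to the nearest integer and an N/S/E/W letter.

φ: 53.78560′ → 53′ and 0.78560 × 60 = 47.14″
Lon: fractional minutes 0.45040 × 60 = 27.02″

24°53′47″ S, 179°02′27″ W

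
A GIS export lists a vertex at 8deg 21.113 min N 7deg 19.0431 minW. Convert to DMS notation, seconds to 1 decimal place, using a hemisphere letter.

8°21′6.8″ N, 7°19′2.6″ W

Latitude: 21.11300′ → 21′ and 0.11300 × 60 = 6.780″
λ: 19.04310′ → 19′ and 0.04310 × 60 = 2.586″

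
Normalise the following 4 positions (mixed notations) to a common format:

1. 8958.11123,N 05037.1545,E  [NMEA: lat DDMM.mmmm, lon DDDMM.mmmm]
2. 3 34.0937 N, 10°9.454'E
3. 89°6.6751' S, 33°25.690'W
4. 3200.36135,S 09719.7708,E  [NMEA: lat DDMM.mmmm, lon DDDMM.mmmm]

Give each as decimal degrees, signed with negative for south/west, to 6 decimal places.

Point 1:
  Latitude: split at 2 digits → 89° and 58.11123′; 89 + 58.11123/60 = 89.9685205
  N → positive
  Lon: split at 3 digits → 050° and 37.1545′; 50 + 37.1545/60 = 50.6192417
  E → positive
Point 2:
  Latitude: 3 + 34.0937/60 = 3.5682283
  N → positive
  Lon: 10 + 9.454/60 = 10.1575667
  E ⇒ keep positive
Point 3:
  Lat: 6.6751′ = 0.111252°; total 89.1112517
  hemisphere S, so the sign is −
  Longitude: 25.69′ = 0.428167°; total 33.4281667
  hemisphere W, so the sign is −
Point 4:
  Latitude: split at 2 digits → 32° and 0.36135′; 32 + 0.36135/60 = 32.0060225
  hemisphere S, so the sign is −
  λ: degrees = first 3 digits = 97, minutes = 19.7708; 97 + 19.7708/60 = 97.3295133
  E ⇒ keep positive

1. 89.968521, 50.619242
2. 3.568228, 10.157567
3. -89.111252, -33.428167
4. -32.006023, 97.329513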